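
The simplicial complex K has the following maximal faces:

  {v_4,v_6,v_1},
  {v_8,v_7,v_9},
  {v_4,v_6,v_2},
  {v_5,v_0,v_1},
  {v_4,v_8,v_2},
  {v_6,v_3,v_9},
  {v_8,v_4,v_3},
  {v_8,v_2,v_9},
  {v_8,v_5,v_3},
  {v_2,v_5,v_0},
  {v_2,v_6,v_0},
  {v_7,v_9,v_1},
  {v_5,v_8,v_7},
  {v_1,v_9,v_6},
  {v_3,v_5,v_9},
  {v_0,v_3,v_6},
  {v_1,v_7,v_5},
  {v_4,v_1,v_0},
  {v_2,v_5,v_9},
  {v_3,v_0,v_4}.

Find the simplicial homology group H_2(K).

H_2 = 0.

K has 10 vertices, 30 edges, 20 triangles.
rank ∂_2 = 20, rank ∂_3 = 0 ⇒ b_2 = 20 − 20 − 0 = 0. So H_2 = 0.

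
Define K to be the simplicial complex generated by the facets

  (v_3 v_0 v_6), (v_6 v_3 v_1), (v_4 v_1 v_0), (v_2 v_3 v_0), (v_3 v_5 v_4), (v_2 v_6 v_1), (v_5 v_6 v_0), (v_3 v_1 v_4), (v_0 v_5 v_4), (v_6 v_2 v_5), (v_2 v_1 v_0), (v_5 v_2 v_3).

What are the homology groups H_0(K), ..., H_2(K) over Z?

H_0 ≅ Z,  H_1 ≅ Z/2,  H_2 = 0.

Order the vertices as v_0 < v_1 < v_2 < v_3 < v_4 < v_5 < v_6. Listing each simplex with vertices in this order, K has dimension 2 with simplices:

  0-simplices (7): [v_0], [v_1], [v_2], [v_3], [v_4], [v_5], [v_6]
  1-simplices (18): (18 of them)
  2-simplices (12): (12 of them)

so the chain groups are C_0 ≅ Z^7, C_1 ≅ Z^18, C_2 ≅ Z^12.

The boundary map ∂_1: C_1 → C_0 maps an edge to its endpoints' difference, ∂[p,q] = q − p. For instance
  ∂[v_1,v_4] = [v_4] − [v_1].
As a 7×18 matrix over Z this has rank 6, with invariant factors (1,1,1,1,1,1).

∂_2: C_2 → C_1 acts by ∂[p,q,r] = [q,r] − [p,r] + [p,q]. For instance
  ∂[v_0,v_3,v_6] = [v_3,v_6] − [v_0,v_6] + [v_0,v_3],
  ∂[v_1,v_3,v_4] = [v_3,v_4] − [v_1,v_4] + [v_1,v_3].
This gives a 18×12 integer matrix of rank 12; reducing to Smith normal form yields diagonal entries (1,1,1,1,1,1,1,1,1,1,1,2).

From H_k ≅ ker(∂_k) / im(∂_{k+1}) we obtain:

  H_0: rank C_0 − rank ∂_1 = 7 − 6 = 1, and the invariant factors of ∂_1 are all 1, so H_0 ≅ Z.
  H_1: rank ker ∂_1 − rank ∂_2 = (18 − 6) − 12 = 0, and ∂_2 has invariant factor 2 > 1, so H_1 ≅ Z/2.
  H_2: rank ker ∂_2 − rank ∂_3 = (12 − 12) − 0 = 0, and there is no ∂_3, so H_2 ≅ 0.

(K is a triangulation of the real projective plane RP^2.)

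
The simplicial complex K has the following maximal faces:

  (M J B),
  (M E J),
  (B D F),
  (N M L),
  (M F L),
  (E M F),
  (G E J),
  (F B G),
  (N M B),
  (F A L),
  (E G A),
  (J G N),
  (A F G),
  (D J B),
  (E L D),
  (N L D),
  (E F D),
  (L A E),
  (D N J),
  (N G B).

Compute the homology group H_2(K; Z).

Order the vertices as A < B < D < E < F < G < J < L < M < N. Listing each simplex with vertices in this order, K has dimension 2 with simplices:

  0-simplices (10): A, B, D, E, F, G, J, L, M, N
  1-simplices (30): AE, AF, AG, AL, BD, BF, BG, BJ, BM, BN, DE, DF, DJ, DL, DN, EF, EG, EJ, EL, EM, FG, FL, FM, GJ, GN, JM, JN, LM, LN, MN
  2-simplices (20): AEG, AEL, AFG, AFL, BDF, BDJ, BFG, BGN, BJM, BMN, DEF, DEL, DJN, DLN, EFM, EGJ, EJM, FLM, GJN, LMN

so the chain groups are C_0 ≅ Z^10, C_1 ≅ Z^30, C_2 ≅ Z^20.

∂_1: C_1 → C_0 sends each edge [p,q] (with p < q) to q − p.
As a 10×30 matrix over Z this has rank 9, with invariant factors (1,1,1,1,1,1,1,1,1).

∂_2: C_2 → C_1 sends each 2-simplex [p,q,r] to [q,r] − [p,r] + [p,q]. For instance
  ∂BJM = JM − BM + BJ,
  ∂BDJ = DJ − BJ + BD.
This gives a 30×20 integer matrix of rank 20; reducing to Smith normal form yields diagonal entries (1,1,1,1,1,1,1,1,1,1,1,1,1,1,1,1,1,1,1,2).

From H_k ≅ ker(∂_k) / im(∂_{k+1}) we obtain:

  H_2: rank ker ∂_2 − rank ∂_3 = (20 − 20) − 0 = 0, and there is no ∂_3, so H_2 = 0.

H_2 = 0.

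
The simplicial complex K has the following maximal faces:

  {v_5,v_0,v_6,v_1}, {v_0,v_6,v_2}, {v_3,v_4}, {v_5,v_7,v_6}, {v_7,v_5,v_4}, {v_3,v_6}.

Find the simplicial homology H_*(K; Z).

Order the vertices as v_0 < v_1 < v_2 < v_3 < v_4 < v_5 < v_6 < v_7. Listing each simplex with vertices in this order, K has dimension 3 with simplices:

  0-simplices (8): [v_0], [v_1], [v_2], [v_3], [v_4], [v_5], [v_6], [v_7]
  1-simplices (14): [v_0,v_1], [v_0,v_2], [v_0,v_5], [v_0,v_6], [v_1,v_5], [v_1,v_6], [v_2,v_6], [v_3,v_4], [v_3,v_6], [v_4,v_5], [v_4,v_7], [v_5,v_6], [v_5,v_7], [v_6,v_7]
  2-simplices (7): [v_0,v_1,v_5], [v_0,v_1,v_6], [v_0,v_2,v_6], [v_0,v_5,v_6], [v_1,v_5,v_6], [v_4,v_5,v_7], [v_5,v_6,v_7]
  3-simplices (1): [v_0,v_1,v_5,v_6]

so the chain groups are C_0 ≅ Z^8, C_1 ≅ Z^14, C_2 ≅ Z^7, C_3 ≅ Z^1.

∂_1: C_1 → C_0 maps an edge to its endpoints' difference, ∂[p,q] = q − p.
The resulting 8×14 matrix has rank 7, and its Smith normal form has invariant factors (1,1,1,1,1,1,1).

Boundary ∂_2: C_2 → C_1 maps a triangle to the signed sum of its edges. For instance
  ∂[v_1,v_5,v_6] = [v_5,v_6] − [v_1,v_6] + [v_1,v_5],
  ∂[v_4,v_5,v_7] = [v_5,v_7] − [v_4,v_7] + [v_4,v_5].
The 14×7 boundary matrix has rank 6 and Smith normal form diag(1,1,1,1,1,1).

∂_3: C_3 → C_2 sends each 3-simplex σ to the alternating sum Σ_i (−1)^i (σ with its i-th vertex removed). For instance
  ∂[v_0,v_1,v_5,v_6] = [v_1,v_5,v_6] − [v_0,v_5,v_6] + [v_0,v_1,v_6] − [v_0,v_1,v_5].
The resulting 7×1 matrix has rank 1, and its Smith normal form has invariant factors (1).

From H_k ≅ ker(∂_k) / im(∂_{k+1}) we obtain:

  H_0: rank C_0 − rank ∂_1 = 8 − 7 = 1, and the invariant factors of ∂_1 are all 1, so H_0 = Z.
  H_1: rank ker ∂_1 − rank ∂_2 = (14 − 7) − 6 = 1, and the invariant factors of ∂_2 are all 1, so H_1 = Z.
  H_2: rank ker ∂_2 − rank ∂_3 = (7 − 6) − 1 = 0, and the invariant factors of ∂_3 are all 1, so H_2 = 0.
  H_3: rank ker ∂_3 − rank ∂_4 = (1 − 1) − 0 = 0, and there is no ∂_4, so H_3 = 0.

H_0 ≅ Z,  H_1 ≅ Z,  H_2 = 0,  H_3 = 0.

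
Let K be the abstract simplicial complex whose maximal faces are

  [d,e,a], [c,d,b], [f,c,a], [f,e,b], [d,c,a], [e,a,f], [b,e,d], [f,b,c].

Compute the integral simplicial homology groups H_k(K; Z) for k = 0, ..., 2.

Take the total order a < b < c < d < e < f on the vertex set. Then K (dimension 2) consists of the simplices:

  0-simplices (6): a, b, c, d, e, f
  1-simplices (12): ac, ad, ae, af, bc, bd, be, bf, cd, cf, de, ef
  2-simplices (8): acd, acf, ade, aef, bcd, bcf, bde, bef

Hence C_0 ≅ Z^6, C_1 ≅ Z^12, C_2 ≅ Z^8.

The boundary map ∂_1: C_1 → C_0 is given by ∂[p,q] = [q] − [p].
The resulting 6×12 matrix has rank 5, and its Smith normal form has invariant factors (1,1,1,1,1).

∂_2: C_2 → C_1 acts by ∂[p,q,r] = [q,r] − [p,r] + [p,q]. For instance
  ∂ade = de − ae + ad,
  ∂bcf = cf − bf + bc.
The 12×8 boundary matrix has rank 7 and Smith normal form diag(1,1,1,1,1,1,1).

From H_k ≅ ker(∂_k) / im(∂_{k+1}) we obtain:

  H_0: rank C_0 − rank ∂_1 = 6 − 5 = 1, and the invariant factors of ∂_1 are all 1, so H_0 = Z.
  H_1: rank ker ∂_1 − rank ∂_2 = (12 − 5) − 7 = 0, and the invariant factors of ∂_2 are all 1, so H_1 = 0.
  H_2: rank ker ∂_2 − rank ∂_3 = (8 − 7) − 0 = 1, and there is no ∂_3, so H_2 = Z.

H_0 ≅ Z,  H_1 = 0,  H_2 ≅ Z.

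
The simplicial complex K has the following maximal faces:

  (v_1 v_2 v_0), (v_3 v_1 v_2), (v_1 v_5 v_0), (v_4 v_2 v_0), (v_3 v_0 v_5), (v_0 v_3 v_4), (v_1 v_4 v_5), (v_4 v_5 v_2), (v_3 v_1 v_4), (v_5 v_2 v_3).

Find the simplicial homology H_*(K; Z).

H_0 = Z,  H_1 = Z/2Z,  H_2 = 0.

Take the total order v_0 < v_1 < v_2 < v_3 < v_4 < v_5 on the vertex set. Then K (dimension 2) consists of the simplices:

  0-simplices (6): [v_0], [v_1], [v_2], [v_3], [v_4], [v_5]
  1-simplices (15): (15 of them)
  2-simplices (10): [v_0,v_1,v_2], [v_0,v_1,v_5], [v_0,v_2,v_4], [v_0,v_3,v_4], [v_0,v_3,v_5], [v_1,v_2,v_3], [v_1,v_3,v_4], [v_1,v_4,v_5], [v_2,v_3,v_5], [v_2,v_4,v_5]

Hence C_0 ≅ Z^6, C_1 ≅ Z^15, C_2 ≅ Z^10.

∂_1: C_1 → C_0 sends each edge [p,q] (with p < q) to q − p. For instance
  ∂[v_1,v_4] = [v_4] − [v_1].
The 6×15 boundary matrix has rank 5 and Smith normal form diag(1,1,1,1,1).

Boundary ∂_2: C_2 → C_1 sends each 2-simplex [p,q,r] to [q,r] − [p,r] + [p,q]. For instance
  ∂[v_2,v_3,v_5] = [v_3,v_5] − [v_2,v_5] + [v_2,v_3],
  ∂[v_1,v_4,v_5] = [v_4,v_5] − [v_1,v_5] + [v_1,v_4].
As a 15×10 matrix over Z this has rank 10, with invariant factors (1,1,1,1,1,1,1,1,1,2).

From H_k ≅ ker(∂_k) / im(∂_{k+1}) we obtain:

  H_0: rank C_0 − rank ∂_1 = 6 − 5 = 1, and the invariant factors of ∂_1 are all 1, so H_0 = Z.
  H_1: rank ker ∂_1 − rank ∂_2 = (15 − 5) − 10 = 0, and ∂_2 has invariant factor 2 > 1, so H_1 = Z/2Z.
  H_2: rank ker ∂_2 − rank ∂_3 = (10 − 10) − 0 = 0, and there is no ∂_3, so H_2 = 0.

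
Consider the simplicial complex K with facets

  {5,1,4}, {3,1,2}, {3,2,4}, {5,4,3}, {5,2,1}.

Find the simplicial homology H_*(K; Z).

We work with the vertex ordering 1 < 2 < 3 < 4 < 5. The simplices of K, each written with vertices in increasing order, are:

  0-simplices (5): [1], [2], [3], [4], [5]
  1-simplices (10): [1,2], [1,3], [1,4], [1,5], [2,3], [2,4], [2,5], [3,4], [3,5], [4,5]
  2-simplices (5): [1,2,3], [1,2,5], [1,4,5], [2,3,4], [3,4,5]

giving chain groups C_0 ≅ Z^5, C_1 ≅ Z^10, C_2 ≅ Z^5.

∂_1: C_1 → C_0 is given by ∂[p,q] = [q] − [p].
This gives a 5×10 integer matrix of rank 4; reducing to Smith normal form yields diagonal entries (1,1,1,1).

∂_2: C_2 → C_1 sends each 2-simplex [p,q,r] to [q,r] − [p,r] + [p,q]. For instance
  ∂[1,4,5] = [4,5] − [1,5] + [1,4],
  ∂[1,2,3] = [2,3] − [1,3] + [1,2].
This gives a 10×5 integer matrix of rank 5; reducing to Smith normal form yields diagonal entries (1,1,1,1,1).

Computing H_k = (kernel of ∂_k) / (image of ∂_{k+1}):

  H_0: rank C_0 − rank ∂_1 = 5 − 4 = 1, and the invariant factors of ∂_1 are all 1, so H_0 = Z.
  H_1: rank ker ∂_1 − rank ∂_2 = (10 − 4) − 5 = 1, and the invariant factors of ∂_2 are all 1, so H_1 = Z.
  H_2: rank ker ∂_2 − rank ∂_3 = (5 − 5) − 0 = 0, and there is no ∂_3, so H_2 = 0.

H_0 ≅ Z,  H_1 ≅ Z,  H_2 = 0.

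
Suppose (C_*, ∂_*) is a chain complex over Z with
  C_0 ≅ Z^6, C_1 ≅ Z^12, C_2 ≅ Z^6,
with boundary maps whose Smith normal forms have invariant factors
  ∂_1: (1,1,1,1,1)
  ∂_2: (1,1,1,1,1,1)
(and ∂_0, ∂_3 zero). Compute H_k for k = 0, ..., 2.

H_0 ≅ Z,  H_1 ≅ Z,  H_2 = 0.

H_0: b_0 = 6 − 0 − 5 = 1; torsion from ∂_1 factors > 1: none. So H_0 ≅ Z.
H_1: b_1 = 12 − 5 − 6 = 1; torsion from ∂_2 factors > 1: none. So H_1 ≅ Z.
H_2: b_2 = 6 − 6 − 0 = 0; torsion from ∂_3 factors > 1: none. So H_2 ≅ 0.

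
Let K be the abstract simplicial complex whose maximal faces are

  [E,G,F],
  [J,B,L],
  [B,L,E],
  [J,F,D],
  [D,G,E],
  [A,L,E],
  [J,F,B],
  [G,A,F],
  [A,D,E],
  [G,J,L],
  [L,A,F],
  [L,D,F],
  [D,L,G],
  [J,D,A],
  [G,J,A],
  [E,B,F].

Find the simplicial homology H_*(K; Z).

K has 8 vertices, 24 edges, 16 triangles.
rank ∂_0 = 0, rank ∂_1 = 7 ⇒ b_0 = 8 − 0 − 7 = 1; all invariant factors of ∂_1 are 1 so no torsion. So H_0 ≅ Z.
rank ∂_1 = 7, rank ∂_2 = 15 ⇒ b_1 = 24 − 7 − 15 = 2; all invariant factors of ∂_2 are 1 so no torsion. So H_1 ≅ Z^2.
rank ∂_2 = 15, rank ∂_3 = 0 ⇒ b_2 = 16 − 15 − 0 = 1. So H_2 ≅ Z.

H_0 ≅ Z,  H_1 ≅ Z^2,  H_2 ≅ Z.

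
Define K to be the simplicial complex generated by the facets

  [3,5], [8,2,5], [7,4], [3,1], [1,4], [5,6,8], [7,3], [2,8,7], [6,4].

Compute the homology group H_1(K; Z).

H_1 = Z^3.

Order the vertices as 1 < 2 < 3 < 4 < 5 < 6 < 7 < 8. Listing each simplex with vertices in this order, K has dimension 2 with simplices:

  0-simplices (8): [1], [2], [3], [4], [5], [6], [7], [8]
  1-simplices (13): [1,3], [1,4], [2,5], [2,7], [2,8], [3,5], [3,7], [4,6], [4,7], [5,6], [5,8], [6,8], [7,8]
  2-simplices (3): [2,5,8], [2,7,8], [5,6,8]

Hence C_0 ≅ Z^8, C_1 ≅ Z^13, C_2 ≅ Z^3.

∂_1: C_1 → C_0 sends each edge [p,q] (with p < q) to q − p. For instance
  ∂[3,5] = [5] − [3].
The 8×13 boundary matrix has rank 7 and Smith normal form diag(1,1,1,1,1,1,1).

Boundary ∂_2: C_2 → C_1 acts by ∂[p,q,r] = [q,r] − [p,r] + [p,q]. For instance
  ∂[2,5,8] = [5,8] − [2,8] + [2,5],
  ∂[5,6,8] = [6,8] − [5,8] + [5,6].
The resulting 13×3 matrix has rank 3, and its Smith normal form has invariant factors (1,1,1).

Computing H_k = (kernel of ∂_k) / (image of ∂_{k+1}):

  H_1: rank ker ∂_1 − rank ∂_2 = (13 − 7) − 3 = 3, and the invariant factors of ∂_2 are all 1, so H_1 = Z^3.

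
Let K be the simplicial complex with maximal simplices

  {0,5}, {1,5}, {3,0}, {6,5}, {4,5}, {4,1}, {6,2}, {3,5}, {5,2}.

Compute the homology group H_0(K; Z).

K has 7 vertices, 9 edges.
rank ∂_0 = 0, rank ∂_1 = 6 ⇒ b_0 = 7 − 0 − 6 = 1; all invariant factors of ∂_1 are 1 so no torsion. So H_0 = Z.

H_0 ≅ Z.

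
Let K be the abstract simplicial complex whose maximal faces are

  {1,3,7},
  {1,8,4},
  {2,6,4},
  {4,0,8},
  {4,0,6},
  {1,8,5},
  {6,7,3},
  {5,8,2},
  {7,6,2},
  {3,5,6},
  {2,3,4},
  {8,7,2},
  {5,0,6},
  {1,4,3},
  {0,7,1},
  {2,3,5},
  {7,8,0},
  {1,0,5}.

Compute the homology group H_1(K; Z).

H_1 = Z ⊕ Z/2.

Fix the vertex order 0 < 1 < 2 < 3 < 4 < 5 < 6 < 7 < 8 and write every simplex with vertices in increasing order. Then dim K = 2 and the simplices of K are:

  0-simplices (9): [0], [1], [2], [3], [4], [5], [6], [7], [8]
  1-simplices (27): (27 of them)
  2-simplices (18): [0,1,5], [0,1,7], [0,4,6], [0,4,8], [0,5,6], [0,7,8], [1,3,4], [1,3,7], [1,4,8], [1,5,8], [2,3,4], [2,3,5], [2,4,6], [2,5,8], [2,6,7], [2,7,8], [3,5,6], [3,6,7]

Hence C_0 ≅ Z^9, C_1 ≅ Z^27, C_2 ≅ Z^18.

The boundary map ∂_1: C_1 → C_0 sends each edge [p,q] (with p < q) to q − p. For instance
  ∂[5,6] = [6] − [5].
As a 9×27 matrix over Z this has rank 8, with invariant factors (1,1,1,1,1,1,1,1).

Boundary ∂_2: C_2 → C_1 acts by ∂[p,q,r] = [q,r] − [p,r] + [p,q]. For instance
  ∂[3,6,7] = [6,7] − [3,7] + [3,6],
  ∂[1,3,7] = [3,7] − [1,7] + [1,3].
The 27×18 boundary matrix has rank 18 and Smith normal form diag(1,1,1,1,1,1,1,1,1,1,1,1,1,1,1,1,1,2).

Computing H_k = (kernel of ∂_k) / (image of ∂_{k+1}):

  H_1: rank ker ∂_1 − rank ∂_2 = (27 − 8) − 18 = 1, and ∂_2 has invariant factor 2 > 1, so H_1 ≅ Z ⊕ Z/2.

(K is a triangulation of the Klein bottle.)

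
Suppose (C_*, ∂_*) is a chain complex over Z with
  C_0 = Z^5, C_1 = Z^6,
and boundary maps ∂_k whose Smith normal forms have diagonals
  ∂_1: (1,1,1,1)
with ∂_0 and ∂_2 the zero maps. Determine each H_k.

H_0 ≅ Z,  H_1 ≅ Z^2.

H_0: b_0 = 5 − 0 − 4 = 1; torsion from ∂_1 factors > 1: none. So H_0 ≅ Z.
H_1: b_1 = 6 − 4 − 0 = 2; torsion from ∂_2 factors > 1: none. So H_1 ≅ Z^2.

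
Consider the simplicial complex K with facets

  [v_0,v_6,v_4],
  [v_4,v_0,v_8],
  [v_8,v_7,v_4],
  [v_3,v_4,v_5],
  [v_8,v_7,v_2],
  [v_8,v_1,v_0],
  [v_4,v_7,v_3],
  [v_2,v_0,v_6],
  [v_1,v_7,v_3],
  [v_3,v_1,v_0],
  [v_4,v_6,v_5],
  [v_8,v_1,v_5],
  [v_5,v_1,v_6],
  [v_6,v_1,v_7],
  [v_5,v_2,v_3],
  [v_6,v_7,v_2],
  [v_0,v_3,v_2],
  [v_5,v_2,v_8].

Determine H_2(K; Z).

H_2 ≅ Z.

K has 9 vertices, 27 edges, 18 triangles.
rank ∂_2 = 17, rank ∂_3 = 0 ⇒ b_2 = 18 − 17 − 0 = 1. So H_2 ≅ Z.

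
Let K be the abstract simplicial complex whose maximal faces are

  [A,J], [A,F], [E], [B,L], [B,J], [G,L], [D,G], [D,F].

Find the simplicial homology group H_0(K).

H_0 ≅ Z^2.

Take the total order A < B < D < E < F < G < J < L on the vertex set. Then K (dimension 1) consists of the simplices:

  0-simplices (8): A, B, D, E, F, G, J, L
  1-simplices (7): AF, AJ, BJ, BL, DF, DG, GL

so the chain groups are C_0 ≅ Z^8, C_1 ≅ Z^7.

The boundary map ∂_1: C_1 → C_0 maps an edge to its endpoints' difference, ∂[p,q] = q − p.
This gives a 8×7 integer matrix of rank 6; reducing to Smith normal form yields diagonal entries (1,1,1,1,1,1).

Reading off H_k = ker ∂_k / im ∂_{k+1}:

  H_0: rank C_0 − rank ∂_1 = 8 − 6 = 2, and the invariant factors of ∂_1 are all 1, so H_0 = Z^2.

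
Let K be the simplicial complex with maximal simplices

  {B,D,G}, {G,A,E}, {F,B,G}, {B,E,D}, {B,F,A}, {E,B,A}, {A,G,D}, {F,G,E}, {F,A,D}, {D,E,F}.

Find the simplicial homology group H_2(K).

Take the total order A < B < D < E < F < G on the vertex set. Then K (dimension 2) consists of the simplices:

  0-simplices (6): A, B, D, E, F, G
  1-simplices (15): AB, AD, AE, AF, AG, BD, BE, BF, BG, DE, DF, DG, EF, EG, FG
  2-simplices (10): ABE, ABF, ADF, ADG, AEG, BDE, BDG, BFG, DEF, EFG

giving chain groups C_0 ≅ Z^6, C_1 ≅ Z^15, C_2 ≅ Z^10.

Boundary ∂_1: C_1 → C_0 is given by ∂[p,q] = [q] − [p].
The resulting 6×15 matrix has rank 5, and its Smith normal form has invariant factors (1,1,1,1,1).

∂_2: C_2 → C_1 acts by ∂[p,q,r] = [q,r] − [p,r] + [p,q]. For instance
  ∂BDE = DE − BE + BD,
  ∂EFG = FG − EG + EF.
This gives a 15×10 integer matrix of rank 10; reducing to Smith normal form yields diagonal entries (1,1,1,1,1,1,1,1,1,2).

Reading off H_k = ker ∂_k / im ∂_{k+1}:

  H_2: rank ker ∂_2 − rank ∂_3 = (10 − 10) − 0 = 0, and there is no ∂_3, so H_2 = 0.

(K is a triangulation of the real projective plane RP^2.)

H_2 = 0.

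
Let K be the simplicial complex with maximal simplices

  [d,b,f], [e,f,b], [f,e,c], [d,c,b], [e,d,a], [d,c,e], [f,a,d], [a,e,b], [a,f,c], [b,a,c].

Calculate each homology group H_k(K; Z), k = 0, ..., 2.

Fix the vertex order a < b < c < d < e < f and write every simplex with vertices in increasing order. Then dim K = 2 and the simplices of K are:

  0-simplices (6): a, b, c, d, e, f
  1-simplices (15): ab, ac, ad, ae, af, bc, bd, be, bf, cd, ce, cf, de, df, ef
  2-simplices (10): abc, abe, acf, ade, adf, bcd, bdf, bef, cde, cef

Hence C_0 ≅ Z^6, C_1 ≅ Z^15, C_2 ≅ Z^10.

Boundary ∂_1: C_1 → C_0 sends each edge [p,q] (with p < q) to q − p. For instance
  ∂af = f − a.
This gives a 6×15 integer matrix of rank 5; reducing to Smith normal form yields diagonal entries (1,1,1,1,1).

The boundary map ∂_2: C_2 → C_1 sends each 2-simplex [p,q,r] to [q,r] − [p,r] + [p,q]. For instance
  ∂bdf = df − bf + bd,
  ∂cde = de − ce + cd.
The resulting 15×10 matrix has rank 10, and its Smith normal form has invariant factors (1,1,1,1,1,1,1,1,1,2).

Computing H_k = (kernel of ∂_k) / (image of ∂_{k+1}):

  H_0: rank C_0 − rank ∂_1 = 6 − 5 = 1, and the invariant factors of ∂_1 are all 1, so H_0 ≅ Z.
  H_1: rank ker ∂_1 − rank ∂_2 = (15 − 5) − 10 = 0, and ∂_2 has invariant factor 2 > 1, so H_1 ≅ Z/2Z.
  H_2: rank ker ∂_2 − rank ∂_3 = (10 − 10) − 0 = 0, and there is no ∂_3, so H_2 ≅ 0.

H_0 = Z,  H_1 = Z/2Z,  H_2 = 0.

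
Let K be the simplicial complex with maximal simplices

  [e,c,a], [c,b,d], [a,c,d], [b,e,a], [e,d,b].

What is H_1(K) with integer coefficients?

Fix the vertex order a < b < c < d < e and write every simplex with vertices in increasing order. Then dim K = 2 and the simplices of K are:

  0-simplices (5): a, b, c, d, e
  1-simplices (10): ab, ac, ad, ae, bc, bd, be, cd, ce, de
  2-simplices (5): abe, acd, ace, bcd, bde

so the chain groups are C_0 ≅ Z^5, C_1 ≅ Z^10, C_2 ≅ Z^5.

∂_1: C_1 → C_0 sends each edge [p,q] (with p < q) to q − p. For instance
  ∂ae = e − a.
This gives a 5×10 integer matrix of rank 4; reducing to Smith normal form yields diagonal entries (1,1,1,1).

The boundary map ∂_2: C_2 → C_1 maps a triangle to the signed sum of its edges. For instance
  ∂ace = ce − ae + ac,
  ∂acd = cd − ad + ac.
The 10×5 boundary matrix has rank 5 and Smith normal form diag(1,1,1,1,1).

Reading off H_k = ker ∂_k / im ∂_{k+1}:

  H_1: rank ker ∂_1 − rank ∂_2 = (10 − 4) − 5 = 1, and the invariant factors of ∂_2 are all 1, so H_1 = Z.

(K is a triangulation of the Möbius band.)

H_1 ≅ Z.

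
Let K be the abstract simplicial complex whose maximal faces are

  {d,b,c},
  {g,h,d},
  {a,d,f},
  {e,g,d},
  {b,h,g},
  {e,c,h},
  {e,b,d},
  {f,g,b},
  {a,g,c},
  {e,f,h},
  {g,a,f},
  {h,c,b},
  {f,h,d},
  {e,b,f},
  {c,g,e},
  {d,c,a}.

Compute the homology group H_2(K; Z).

H_2 ≅ Z.

K has 8 vertices, 24 edges, 16 triangles.
rank ∂_2 = 15, rank ∂_3 = 0 ⇒ b_2 = 16 − 15 − 0 = 1. So H_2 = Z.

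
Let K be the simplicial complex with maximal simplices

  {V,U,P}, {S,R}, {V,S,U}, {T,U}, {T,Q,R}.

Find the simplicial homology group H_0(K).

Fix the vertex order P < Q < R < S < T < U < V and write every simplex with vertices in increasing order. Then dim K = 2 and the simplices of K are:

  0-simplices (7): P, Q, R, S, T, U, V
  1-simplices (10): PU, PV, QR, QT, RS, RT, SU, SV, TU, UV
  2-simplices (3): PUV, QRT, SUV

giving chain groups C_0 ≅ Z^7, C_1 ≅ Z^10, C_2 ≅ Z^3.

The boundary map ∂_1: C_1 → C_0 maps an edge to its endpoints' difference, ∂[p,q] = q − p. For instance
  ∂TU = U − T.
The resulting 7×10 matrix has rank 6, and its Smith normal form has invariant factors (1,1,1,1,1,1).

The boundary map ∂_2: C_2 → C_1 acts by ∂[p,q,r] = [q,r] − [p,r] + [p,q]. For instance
  ∂SUV = UV − SV + SU,
  ∂PUV = UV − PV + PU.
As a 10×3 matrix over Z this has rank 3, with invariant factors (1,1,1).

From H_k ≅ ker(∂_k) / im(∂_{k+1}) we obtain:

  H_0: rank C_0 − rank ∂_1 = 7 − 6 = 1, and the invariant factors of ∂_1 are all 1, so H_0 ≅ Z.

H_0 ≅ Z.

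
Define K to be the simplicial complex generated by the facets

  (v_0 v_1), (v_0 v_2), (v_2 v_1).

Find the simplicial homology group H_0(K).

K has 3 vertices, 3 edges.
rank ∂_0 = 0, rank ∂_1 = 2 ⇒ b_0 = 3 − 0 − 2 = 1; all invariant factors of ∂_1 are 1 so no torsion. So H_0 ≅ Z.

H_0 ≅ Z.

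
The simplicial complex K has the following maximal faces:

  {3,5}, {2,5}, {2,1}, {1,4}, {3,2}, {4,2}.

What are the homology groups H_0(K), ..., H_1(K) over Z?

Fix the vertex order 1 < 2 < 3 < 4 < 5 and write every simplex with vertices in increasing order. Then dim K = 1 and the simplices of K are:

  0-simplices (5): [1], [2], [3], [4], [5]
  1-simplices (6): [1,2], [1,4], [2,3], [2,4], [2,5], [3,5]

so the chain groups are C_0 ≅ Z^5, C_1 ≅ Z^6.

Boundary ∂_1: C_1 → C_0 sends each edge [p,q] (with p < q) to q − p. For instance
  ∂[2,3] = [3] − [2].
As a 5×6 matrix over Z this has rank 4, with invariant factors (1,1,1,1).

Now H_k = ker ∂_k / im ∂_{k+1}, so:

  H_0: rank C_0 − rank ∂_1 = 5 − 4 = 1, and the invariant factors of ∂_1 are all 1, so H_0 = Z.
  H_1: rank ker ∂_1 − rank ∂_2 = (6 − 4) − 0 = 2, and there is no ∂_2, so H_1 = Z^2.

H_0 = Z,  H_1 = Z^2.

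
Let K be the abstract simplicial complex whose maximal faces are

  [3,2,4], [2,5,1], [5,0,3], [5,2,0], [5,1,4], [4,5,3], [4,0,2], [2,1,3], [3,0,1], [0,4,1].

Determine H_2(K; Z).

We work with the vertex ordering 0 < 1 < 2 < 3 < 4 < 5. The simplices of K, each written with vertices in increasing order, are:

  0-simplices (6): [0], [1], [2], [3], [4], [5]
  1-simplices (15): [0,1], [0,2], [0,3], [0,4], [0,5], [1,2], [1,3], [1,4], [1,5], [2,3], [2,4], [2,5], [3,4], [3,5], [4,5]
  2-simplices (10): [0,1,3], [0,1,4], [0,2,4], [0,2,5], [0,3,5], [1,2,3], [1,2,5], [1,4,5], [2,3,4], [3,4,5]

so the chain groups are C_0 ≅ Z^6, C_1 ≅ Z^15, C_2 ≅ Z^10.

∂_1: C_1 → C_0 maps an edge to its endpoints' difference, ∂[p,q] = q − p.
This gives a 6×15 integer matrix of rank 5; reducing to Smith normal form yields diagonal entries (1,1,1,1,1).

The boundary map ∂_2: C_2 → C_1 maps a triangle to the signed sum of its edges. For instance
  ∂[0,2,4] = [2,4] − [0,4] + [0,2],
  ∂[1,2,3] = [2,3] − [1,3] + [1,2].
The resulting 15×10 matrix has rank 10, and its Smith normal form has invariant factors (1,1,1,1,1,1,1,1,1,2).

Computing H_k = (kernel of ∂_k) / (image of ∂_{k+1}):

  H_2: rank ker ∂_2 − rank ∂_3 = (10 − 10) − 0 = 0, and there is no ∂_3, so H_2 ≅ 0.

H_2 = 0.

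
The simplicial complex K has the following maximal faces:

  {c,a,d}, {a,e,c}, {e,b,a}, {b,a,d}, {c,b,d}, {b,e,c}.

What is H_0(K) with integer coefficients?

H_0 ≅ Z.

Order the vertices as a < b < c < d < e. Listing each simplex with vertices in this order, K has dimension 2 with simplices:

  0-simplices (5): a, b, c, d, e
  1-simplices (9): ab, ac, ad, ae, bc, bd, be, cd, ce
  2-simplices (6): abd, abe, acd, ace, bcd, bce

Hence C_0 ≅ Z^5, C_1 ≅ Z^9, C_2 ≅ Z^6.

∂_1: C_1 → C_0 is given by ∂[p,q] = [q] − [p].
The 5×9 boundary matrix has rank 4 and Smith normal form diag(1,1,1,1).

Boundary ∂_2: C_2 → C_1 sends each 2-simplex [p,q,r] to [q,r] − [p,r] + [p,q]. For instance
  ∂abd = bd − ad + ab,
  ∂bcd = cd − bd + bc.
The resulting 9×6 matrix has rank 5, and its Smith normal form has invariant factors (1,1,1,1,1).

Reading off H_k = ker ∂_k / im ∂_{k+1}:

  H_0: rank C_0 − rank ∂_1 = 5 − 4 = 1, and the invariant factors of ∂_1 are all 1, so H_0 ≅ Z.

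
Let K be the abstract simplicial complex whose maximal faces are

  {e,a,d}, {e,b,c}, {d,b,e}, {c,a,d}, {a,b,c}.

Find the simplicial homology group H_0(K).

Take the total order a < b < c < d < e on the vertex set. Then K (dimension 2) consists of the simplices:

  0-simplices (5): a, b, c, d, e
  1-simplices (10): ab, ac, ad, ae, bc, bd, be, cd, ce, de
  2-simplices (5): abc, acd, ade, bce, bde

Hence C_0 ≅ Z^5, C_1 ≅ Z^10, C_2 ≅ Z^5.

The boundary map ∂_1: C_1 → C_0 is given by ∂[p,q] = [q] − [p].
As a 5×10 matrix over Z this has rank 4, with invariant factors (1,1,1,1).

∂_2: C_2 → C_1 sends each 2-simplex [p,q,r] to [q,r] − [p,r] + [p,q]. For instance
  ∂abc = bc − ac + ab,
  ∂bde = de − be + bd.
This gives a 10×5 integer matrix of rank 5; reducing to Smith normal form yields diagonal entries (1,1,1,1,1).

Reading off H_k = ker ∂_k / im ∂_{k+1}:

  H_0: rank C_0 − rank ∂_1 = 5 − 4 = 1, and the invariant factors of ∂_1 are all 1, so H_0 = Z.

H_0 = Z.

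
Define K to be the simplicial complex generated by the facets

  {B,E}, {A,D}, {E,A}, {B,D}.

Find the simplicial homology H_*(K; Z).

Order the vertices as A < B < D < E. Listing each simplex with vertices in this order, K has dimension 1 with simplices:

  0-simplices (4): A, B, D, E
  1-simplices (4): AD, AE, BD, BE

Hence C_0 ≅ Z^4, C_1 ≅ Z^4.

∂_1: C_1 → C_0 sends each edge [p,q] (with p < q) to q − p. For instance
  ∂BE = E − B.
The resulting 4×4 matrix has rank 3, and its Smith normal form has invariant factors (1,1,1).

Now H_k = ker ∂_k / im ∂_{k+1}, so:

  H_0: rank C_0 − rank ∂_1 = 4 − 3 = 1, and the invariant factors of ∂_1 are all 1, so H_0 = Z.
  H_1: rank ker ∂_1 − rank ∂_2 = (4 − 3) − 0 = 1, and there is no ∂_2, so H_1 = Z.

As a check, the Euler characteristic is 4 − 4 = 0, which agrees with 1 − 1 = 0.
(K is a triangulation of the circle S^1.)

H_0 ≅ Z,  H_1 ≅ Z.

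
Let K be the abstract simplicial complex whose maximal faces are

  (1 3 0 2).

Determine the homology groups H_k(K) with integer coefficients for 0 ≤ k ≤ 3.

Fix the vertex order 0 < 1 < 2 < 3 and write every simplex with vertices in increasing order. Then dim K = 3 and the simplices of K are:

  0-simplices (4): [0], [1], [2], [3]
  1-simplices (6): [0,1], [0,2], [0,3], [1,2], [1,3], [2,3]
  2-simplices (4): [0,1,2], [0,1,3], [0,2,3], [1,2,3]
  3-simplices (1): [0,1,2,3]

giving chain groups C_0 ≅ Z^4, C_1 ≅ Z^6, C_2 ≅ Z^4, C_3 ≅ Z^1.

Boundary ∂_1: C_1 → C_0 maps an edge to its endpoints' difference, ∂[p,q] = q − p. For instance
  ∂[0,2] = [2] − [0].
The 4×6 boundary matrix has rank 3 and Smith normal form diag(1,1,1).

The boundary map ∂_2: C_2 → C_1 maps a triangle to the signed sum of its edges. For instance
  ∂[0,2,3] = [2,3] − [0,3] + [0,2],
  ∂[0,1,2] = [1,2] − [0,2] + [0,1].
This gives a 6×4 integer matrix of rank 3; reducing to Smith normal form yields diagonal entries (1,1,1).

Boundary ∂_3: C_3 → C_2 sends each 3-simplex σ to the alternating sum Σ_i (−1)^i (σ with its i-th vertex removed). For instance
  ∂[0,1,2,3] = [1,2,3] − [0,2,3] + [0,1,3] − [0,1,2].
As a 4×1 matrix over Z this has rank 1, with invariant factors (1).

From H_k ≅ ker(∂_k) / im(∂_{k+1}) we obtain:

  H_0: rank C_0 − rank ∂_1 = 4 − 3 = 1, and the invariant factors of ∂_1 are all 1, so H_0 ≅ Z.
  H_1: rank ker ∂_1 − rank ∂_2 = (6 − 3) − 3 = 0, and the invariant factors of ∂_2 are all 1, so H_1 ≅ 0.
  H_2: rank ker ∂_2 − rank ∂_3 = (4 − 3) − 1 = 0, and the invariant factors of ∂_3 are all 1, so H_2 ≅ 0.
  H_3: rank ker ∂_3 − rank ∂_4 = (1 − 1) − 0 = 0, and there is no ∂_4, so H_3 ≅ 0.

As a check, the Euler characteristic is 4 − 6 + 4 − 1 = 1, which agrees with 1 − 0 + 0 − 0 = 1.

H_0 ≅ Z,  H_1 = 0,  H_2 = 0,  H_3 = 0.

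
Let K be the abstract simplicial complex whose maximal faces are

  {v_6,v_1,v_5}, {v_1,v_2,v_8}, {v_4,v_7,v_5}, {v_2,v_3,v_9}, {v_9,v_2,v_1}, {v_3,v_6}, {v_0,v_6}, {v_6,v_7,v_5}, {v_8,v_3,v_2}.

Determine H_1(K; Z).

We work with the vertex ordering v_0 < v_1 < v_2 < v_3 < v_4 < v_5 < v_6 < v_7 < v_8 < v_9. The simplices of K, each written with vertices in increasing order, are:

  0-simplices (10): [v_0], [v_1], [v_2], [v_3], [v_4], [v_5], [v_6], [v_7], [v_8], [v_9]
  1-simplices (17): (17 of them)
  2-simplices (7): [v_1,v_2,v_8], [v_1,v_2,v_9], [v_1,v_5,v_6], [v_2,v_3,v_8], [v_2,v_3,v_9], [v_4,v_5,v_7], [v_5,v_6,v_7]

giving chain groups C_0 ≅ Z^10, C_1 ≅ Z^17, C_2 ≅ Z^7.

Boundary ∂_1: C_1 → C_0 is given by ∂[p,q] = [q] − [p]. For instance
  ∂[v_1,v_2] = [v_2] − [v_1].
As a 10×17 matrix over Z this has rank 9, with invariant factors (1,1,1,1,1,1,1,1,1).

∂_2: C_2 → C_1 sends each 2-simplex [p,q,r] to [q,r] − [p,r] + [p,q]. For instance
  ∂[v_2,v_3,v_8] = [v_3,v_8] − [v_2,v_8] + [v_2,v_3],
  ∂[v_5,v_6,v_7] = [v_6,v_7] − [v_5,v_7] + [v_5,v_6].
The resulting 17×7 matrix has rank 7, and its Smith normal form has invariant factors (1,1,1,1,1,1,1).

From H_k ≅ ker(∂_k) / im(∂_{k+1}) we obtain:

  H_1: rank ker ∂_1 − rank ∂_2 = (17 − 9) − 7 = 1, and the invariant factors of ∂_2 are all 1, so H_1 ≅ Z.

H_1 = Z.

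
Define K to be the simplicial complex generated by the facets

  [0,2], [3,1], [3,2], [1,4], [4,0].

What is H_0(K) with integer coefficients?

Order the vertices as 0 < 1 < 2 < 3 < 4. Listing each simplex with vertices in this order, K has dimension 1 with simplices:

  0-simplices (5): [0], [1], [2], [3], [4]
  1-simplices (5): [0,2], [0,4], [1,3], [1,4], [2,3]

so the chain groups are C_0 ≅ Z^5, C_1 ≅ Z^5.

∂_1: C_1 → C_0 sends each edge [p,q] (with p < q) to q − p.
The 5×5 boundary matrix has rank 4 and Smith normal form diag(1,1,1,1).

Computing H_k = (kernel of ∂_k) / (image of ∂_{k+1}):

  H_0: rank C_0 − rank ∂_1 = 5 − 4 = 1, and the invariant factors of ∂_1 are all 1, so H_0 = Z.

(K is a triangulation of the circle S^1.)

H_0 = Z.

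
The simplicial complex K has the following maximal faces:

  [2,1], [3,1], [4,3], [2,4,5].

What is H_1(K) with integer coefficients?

H_1 = Z.

Order the vertices as 1 < 2 < 3 < 4 < 5. Listing each simplex with vertices in this order, K has dimension 2 with simplices:

  0-simplices (5): [1], [2], [3], [4], [5]
  1-simplices (6): [1,2], [1,3], [2,4], [2,5], [3,4], [4,5]
  2-simplices (1): [2,4,5]

so the chain groups are C_0 ≅ Z^5, C_1 ≅ Z^6, C_2 ≅ Z^1.

The boundary map ∂_1: C_1 → C_0 sends each edge [p,q] (with p < q) to q − p.
The 5×6 boundary matrix has rank 4 and Smith normal form diag(1,1,1,1).

The boundary map ∂_2: C_2 → C_1 maps a triangle to the signed sum of its edges. For instance
  ∂[2,4,5] = [4,5] − [2,5] + [2,4].
This gives a 6×1 integer matrix of rank 1; reducing to Smith normal form yields diagonal entries (1).

Reading off H_k = ker ∂_k / im ∂_{k+1}:

  H_1: rank ker ∂_1 − rank ∂_2 = (6 − 4) − 1 = 1, and the invariant factors of ∂_2 are all 1, so H_1 ≅ Z.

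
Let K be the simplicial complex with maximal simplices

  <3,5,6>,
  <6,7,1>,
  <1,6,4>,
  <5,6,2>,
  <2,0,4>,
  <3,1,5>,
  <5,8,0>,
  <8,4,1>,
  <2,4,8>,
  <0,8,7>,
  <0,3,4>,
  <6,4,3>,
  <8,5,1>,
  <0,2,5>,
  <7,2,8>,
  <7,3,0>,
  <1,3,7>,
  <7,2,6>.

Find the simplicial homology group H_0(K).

H_0 = Z.

Order the vertices as 0 < 1 < 2 < 3 < 4 < 5 < 6 < 7 < 8. Listing each simplex with vertices in this order, K has dimension 2 with simplices:

  0-simplices (9): [0], [1], [2], [3], [4], [5], [6], [7], [8]
  1-simplices (27): (27 of them)
  2-simplices (18): [0,2,4], [0,2,5], [0,3,4], [0,3,7], [0,5,8], [0,7,8], [1,3,5], [1,3,7], [1,4,6], [1,4,8], [1,5,8], [1,6,7], [2,4,8], [2,5,6], [2,6,7], [2,7,8], [3,4,6], [3,5,6]

Hence C_0 ≅ Z^9, C_1 ≅ Z^27, C_2 ≅ Z^18.

The boundary map ∂_1: C_1 → C_0 sends each edge [p,q] (with p < q) to q − p. For instance
  ∂[1,7] = [7] − [1].
The 9×27 boundary matrix has rank 8 and Smith normal form diag(1,1,1,1,1,1,1,1).

The boundary map ∂_2: C_2 → C_1 acts by ∂[p,q,r] = [q,r] − [p,r] + [p,q]. For instance
  ∂[0,2,4] = [2,4] − [0,4] + [0,2],
  ∂[2,6,7] = [6,7] − [2,7] + [2,6].
The 27×18 boundary matrix has rank 18 and Smith normal form diag(1,1,1,1,1,1,1,1,1,1,1,1,1,1,1,1,1,2).

Now H_k = ker ∂_k / im ∂_{k+1}, so:

  H_0: rank C_0 − rank ∂_1 = 9 − 8 = 1, and the invariant factors of ∂_1 are all 1, so H_0 = Z.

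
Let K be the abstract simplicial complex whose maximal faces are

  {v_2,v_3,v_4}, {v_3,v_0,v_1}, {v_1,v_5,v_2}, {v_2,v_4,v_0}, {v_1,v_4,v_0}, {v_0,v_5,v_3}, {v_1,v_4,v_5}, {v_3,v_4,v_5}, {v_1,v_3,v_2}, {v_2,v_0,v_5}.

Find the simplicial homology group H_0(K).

H_0 ≅ Z.

Take the total order v_0 < v_1 < v_2 < v_3 < v_4 < v_5 on the vertex set. Then K (dimension 2) consists of the simplices:

  0-simplices (6): [v_0], [v_1], [v_2], [v_3], [v_4], [v_5]
  1-simplices (15): (15 of them)
  2-simplices (10): [v_0,v_1,v_3], [v_0,v_1,v_4], [v_0,v_2,v_4], [v_0,v_2,v_5], [v_0,v_3,v_5], [v_1,v_2,v_3], [v_1,v_2,v_5], [v_1,v_4,v_5], [v_2,v_3,v_4], [v_3,v_4,v_5]

Hence C_0 ≅ Z^6, C_1 ≅ Z^15, C_2 ≅ Z^10.

Boundary ∂_1: C_1 → C_0 maps an edge to its endpoints' difference, ∂[p,q] = q − p. For instance
  ∂[v_1,v_3] = [v_3] − [v_1].
This gives a 6×15 integer matrix of rank 5; reducing to Smith normal form yields diagonal entries (1,1,1,1,1).

The boundary map ∂_2: C_2 → C_1 acts by ∂[p,q,r] = [q,r] − [p,r] + [p,q]. For instance
  ∂[v_0,v_3,v_5] = [v_3,v_5] − [v_0,v_5] + [v_0,v_3],
  ∂[v_0,v_2,v_4] = [v_2,v_4] − [v_0,v_4] + [v_0,v_2].
The resulting 15×10 matrix has rank 10, and its Smith normal form has invariant factors (1,1,1,1,1,1,1,1,1,2).

Computing H_k = (kernel of ∂_k) / (image of ∂_{k+1}):

  H_0: rank C_0 − rank ∂_1 = 6 − 5 = 1, and the invariant factors of ∂_1 are all 1, so H_0 = Z.

(K is a triangulation of the real projective plane RP^2.)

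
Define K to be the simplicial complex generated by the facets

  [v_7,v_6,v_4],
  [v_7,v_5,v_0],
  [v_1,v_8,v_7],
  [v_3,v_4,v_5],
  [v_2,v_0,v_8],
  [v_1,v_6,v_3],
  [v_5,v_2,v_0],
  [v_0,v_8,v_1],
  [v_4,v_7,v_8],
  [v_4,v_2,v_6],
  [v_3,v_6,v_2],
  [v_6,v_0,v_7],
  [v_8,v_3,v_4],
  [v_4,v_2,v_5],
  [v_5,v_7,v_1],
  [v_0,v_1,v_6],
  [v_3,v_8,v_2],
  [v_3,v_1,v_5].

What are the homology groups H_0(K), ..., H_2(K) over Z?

H_0 = Z,  H_1 = Z ⊕ Z/2,  H_2 = 0.

K has 9 vertices, 27 edges, 18 triangles.
rank ∂_0 = 0, rank ∂_1 = 8 ⇒ b_0 = 9 − 0 − 8 = 1; all invariant factors of ∂_1 are 1 so no torsion. So H_0 = Z.
rank ∂_1 = 8, rank ∂_2 = 18 ⇒ b_1 = 27 − 8 − 18 = 1; ∂_2 has invariant factor(s) [2] giving torsion. So H_1 = Z ⊕ Z/2.
rank ∂_2 = 18, rank ∂_3 = 0 ⇒ b_2 = 18 − 18 − 0 = 0. So H_2 = 0.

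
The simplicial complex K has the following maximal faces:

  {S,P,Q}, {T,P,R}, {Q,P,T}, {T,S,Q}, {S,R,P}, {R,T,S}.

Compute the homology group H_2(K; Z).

H_2 ≅ Z.

Fix the vertex order P < Q < R < S < T and write every simplex with vertices in increasing order. Then dim K = 2 and the simplices of K are:

  0-simplices (5): P, Q, R, S, T
  1-simplices (9): PQ, PR, PS, PT, QS, QT, RS, RT, ST
  2-simplices (6): PQS, PQT, PRS, PRT, QST, RST

so the chain groups are C_0 ≅ Z^5, C_1 ≅ Z^9, C_2 ≅ Z^6.

∂_1: C_1 → C_0 is given by ∂[p,q] = [q] − [p].
The resulting 5×9 matrix has rank 4, and its Smith normal form has invariant factors (1,1,1,1).

∂_2: C_2 → C_1 sends each 2-simplex [p,q,r] to [q,r] − [p,r] + [p,q]. For instance
  ∂PQT = QT − PT + PQ,
  ∂RST = ST − RT + RS.
This gives a 9×6 integer matrix of rank 5; reducing to Smith normal form yields diagonal entries (1,1,1,1,1).

From H_k ≅ ker(∂_k) / im(∂_{k+1}) we obtain:

  H_2: rank ker ∂_2 − rank ∂_3 = (6 − 5) − 0 = 1, and there is no ∂_3, so H_2 ≅ Z.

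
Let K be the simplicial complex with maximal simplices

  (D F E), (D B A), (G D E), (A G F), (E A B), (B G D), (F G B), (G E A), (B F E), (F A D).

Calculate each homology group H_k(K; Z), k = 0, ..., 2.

H_0 = Z,  H_1 = Z_2,  H_2 = 0.

We work with the vertex ordering A < B < D < E < F < G. The simplices of K, each written with vertices in increasing order, are:

  0-simplices (6): A, B, D, E, F, G
  1-simplices (15): AB, AD, AE, AF, AG, BD, BE, BF, BG, DE, DF, DG, EF, EG, FG
  2-simplices (10): ABD, ABE, ADF, AEG, AFG, BDG, BEF, BFG, DEF, DEG

giving chain groups C_0 ≅ Z^6, C_1 ≅ Z^15, C_2 ≅ Z^10.

Boundary ∂_1: C_1 → C_0 is given by ∂[p,q] = [q] − [p].
As a 6×15 matrix over Z this has rank 5, with invariant factors (1,1,1,1,1).

∂_2: C_2 → C_1 maps a triangle to the signed sum of its edges. For instance
  ∂BFG = FG − BG + BF,
  ∂DEF = EF − DF + DE.
This gives a 15×10 integer matrix of rank 10; reducing to Smith normal form yields diagonal entries (1,1,1,1,1,1,1,1,1,2).

Reading off H_k = ker ∂_k / im ∂_{k+1}:

  H_0: rank C_0 − rank ∂_1 = 6 − 5 = 1, and the invariant factors of ∂_1 are all 1, so H_0 = Z.
  H_1: rank ker ∂_1 − rank ∂_2 = (15 − 5) − 10 = 0, and ∂_2 has invariant factor 2 > 1, so H_1 = Z_2.
  H_2: rank ker ∂_2 − rank ∂_3 = (10 − 10) − 0 = 0, and there is no ∂_3, so H_2 = 0.

As a check, the Euler characteristic is 6 − 15 + 10 = 1, which agrees with 1 − 0 + 0 = 1.
(K is a triangulation of the real projective plane RP^2.)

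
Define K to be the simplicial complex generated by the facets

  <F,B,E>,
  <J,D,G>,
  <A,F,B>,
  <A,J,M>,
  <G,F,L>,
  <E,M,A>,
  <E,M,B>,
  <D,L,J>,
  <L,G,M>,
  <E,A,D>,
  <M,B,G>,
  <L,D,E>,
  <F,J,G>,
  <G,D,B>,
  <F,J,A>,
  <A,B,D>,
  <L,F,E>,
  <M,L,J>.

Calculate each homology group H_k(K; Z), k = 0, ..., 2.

H_0 = Z,  H_1 = Z ⊕ Z_2,  H_2 = 0.

Take the total order A < B < D < E < F < G < J < L < M on the vertex set. Then K (dimension 2) consists of the simplices:

  0-simplices (9): A, B, D, E, F, G, J, L, M
  1-simplices (27): AB, AD, AE, AF, AJ, AM, BD, BE, BF, BG, BM, DE, DG, DJ, DL, EF, EL, EM, FG, FJ, FL, GJ, GL, GM, JL, JM, LM
  2-simplices (18): ABD, ABF, ADE, AEM, AFJ, AJM, BDG, BEF, BEM, BGM, DEL, DGJ, DJL, EFL, FGJ, FGL, GLM, JLM

Hence C_0 ≅ Z^9, C_1 ≅ Z^27, C_2 ≅ Z^18.

∂_1: C_1 → C_0 is given by ∂[p,q] = [q] − [p]. For instance
  ∂AJ = J − A.
The resulting 9×27 matrix has rank 8, and its Smith normal form has invariant factors (1,1,1,1,1,1,1,1).

The boundary map ∂_2: C_2 → C_1 acts by ∂[p,q,r] = [q,r] − [p,r] + [p,q]. For instance
  ∂JLM = LM − JM + JL,
  ∂ABF = BF − AF + AB.
The resulting 27×18 matrix has rank 18, and its Smith normal form has invariant factors (1,1,1,1,1,1,1,1,1,1,1,1,1,1,1,1,1,2).

Reading off H_k = ker ∂_k / im ∂_{k+1}:

  H_0: rank C_0 − rank ∂_1 = 9 − 8 = 1, and the invariant factors of ∂_1 are all 1, so H_0 = Z.
  H_1: rank ker ∂_1 − rank ∂_2 = (27 − 8) − 18 = 1, and ∂_2 has invariant factor 2 > 1, so H_1 = Z ⊕ Z_2.
  H_2: rank ker ∂_2 − rank ∂_3 = (18 − 18) − 0 = 0, and there is no ∂_3, so H_2 = 0.

As a check, the Euler characteristic is 9 − 27 + 18 = 0, which agrees with 1 − 1 + 0 = 0.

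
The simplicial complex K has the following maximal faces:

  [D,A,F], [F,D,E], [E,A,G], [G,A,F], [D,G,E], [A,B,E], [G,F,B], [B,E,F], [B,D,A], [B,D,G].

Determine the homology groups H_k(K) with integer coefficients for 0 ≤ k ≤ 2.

H_0 ≅ Z,  H_1 ≅ Z/2,  H_2 = 0.

Order the vertices as A < B < D < E < F < G. Listing each simplex with vertices in this order, K has dimension 2 with simplices:

  0-simplices (6): A, B, D, E, F, G
  1-simplices (15): AB, AD, AE, AF, AG, BD, BE, BF, BG, DE, DF, DG, EF, EG, FG
  2-simplices (10): ABD, ABE, ADF, AEG, AFG, BDG, BEF, BFG, DEF, DEG

so the chain groups are C_0 ≅ Z^6, C_1 ≅ Z^15, C_2 ≅ Z^10.

Boundary ∂_1: C_1 → C_0 sends each edge [p,q] (with p < q) to q − p.
The 6×15 boundary matrix has rank 5 and Smith normal form diag(1,1,1,1,1).

∂_2: C_2 → C_1 maps a triangle to the signed sum of its edges. For instance
  ∂BFG = FG − BG + BF,
  ∂AEG = EG − AG + AE.
This gives a 15×10 integer matrix of rank 10; reducing to Smith normal form yields diagonal entries (1,1,1,1,1,1,1,1,1,2).

Now H_k = ker ∂_k / im ∂_{k+1}, so:

  H_0: rank C_0 − rank ∂_1 = 6 − 5 = 1, and the invariant factors of ∂_1 are all 1, so H_0 = Z.
  H_1: rank ker ∂_1 − rank ∂_2 = (15 − 5) − 10 = 0, and ∂_2 has invariant factor 2 > 1, so H_1 = Z/2.
  H_2: rank ker ∂_2 − rank ∂_3 = (10 − 10) − 0 = 0, and there is no ∂_3, so H_2 = 0.

(K is a triangulation of the real projective plane RP^2.)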